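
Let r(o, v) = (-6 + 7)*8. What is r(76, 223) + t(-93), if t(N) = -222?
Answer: -214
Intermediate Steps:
r(o, v) = 8 (r(o, v) = 1*8 = 8)
r(76, 223) + t(-93) = 8 - 222 = -214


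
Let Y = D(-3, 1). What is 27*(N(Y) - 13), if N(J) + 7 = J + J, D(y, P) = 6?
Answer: -216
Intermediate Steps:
Y = 6
N(J) = -7 + 2*J (N(J) = -7 + (J + J) = -7 + 2*J)
27*(N(Y) - 13) = 27*((-7 + 2*6) - 13) = 27*((-7 + 12) - 13) = 27*(5 - 13) = 27*(-8) = -216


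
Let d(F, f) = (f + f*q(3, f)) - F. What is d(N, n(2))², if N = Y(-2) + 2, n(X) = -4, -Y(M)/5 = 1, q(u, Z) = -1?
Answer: 9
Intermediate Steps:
Y(M) = -5 (Y(M) = -5*1 = -5)
N = -3 (N = -5 + 2 = -3)
d(F, f) = -F (d(F, f) = (f + f*(-1)) - F = (f - f) - F = 0 - F = -F)
d(N, n(2))² = (-1*(-3))² = 3² = 9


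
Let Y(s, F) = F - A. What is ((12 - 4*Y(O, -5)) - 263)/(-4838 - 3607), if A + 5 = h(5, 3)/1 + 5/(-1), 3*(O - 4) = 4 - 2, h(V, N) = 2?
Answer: 263/8445 ≈ 0.031143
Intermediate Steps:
O = 14/3 (O = 4 + (4 - 2)/3 = 4 + (1/3)*2 = 4 + 2/3 = 14/3 ≈ 4.6667)
A = -8 (A = -5 + (2/1 + 5/(-1)) = -5 + (2*1 + 5*(-1)) = -5 + (2 - 5) = -5 - 3 = -8)
Y(s, F) = 8 + F (Y(s, F) = F - 1*(-8) = F + 8 = 8 + F)
((12 - 4*Y(O, -5)) - 263)/(-4838 - 3607) = ((12 - 4*(8 - 5)) - 263)/(-4838 - 3607) = ((12 - 4*3) - 263)/(-8445) = ((12 - 12) - 263)*(-1/8445) = (0 - 263)*(-1/8445) = -263*(-1/8445) = 263/8445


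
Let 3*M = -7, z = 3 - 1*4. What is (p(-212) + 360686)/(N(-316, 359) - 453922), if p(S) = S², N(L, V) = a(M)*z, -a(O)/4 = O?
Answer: -608445/680897 ≈ -0.89359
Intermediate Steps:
z = -1 (z = 3 - 4 = -1)
M = -7/3 (M = (⅓)*(-7) = -7/3 ≈ -2.3333)
a(O) = -4*O
N(L, V) = -28/3 (N(L, V) = -4*(-7/3)*(-1) = (28/3)*(-1) = -28/3)
(p(-212) + 360686)/(N(-316, 359) - 453922) = ((-212)² + 360686)/(-28/3 - 453922) = (44944 + 360686)/(-1361794/3) = 405630*(-3/1361794) = -608445/680897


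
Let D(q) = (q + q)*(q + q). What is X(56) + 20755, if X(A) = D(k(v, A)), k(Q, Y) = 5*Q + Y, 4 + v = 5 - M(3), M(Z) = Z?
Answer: 29219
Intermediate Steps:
v = -2 (v = -4 + (5 - 1*3) = -4 + (5 - 3) = -4 + 2 = -2)
k(Q, Y) = Y + 5*Q
D(q) = 4*q**2 (D(q) = (2*q)*(2*q) = 4*q**2)
X(A) = 4*(-10 + A)**2 (X(A) = 4*(A + 5*(-2))**2 = 4*(A - 10)**2 = 4*(-10 + A)**2)
X(56) + 20755 = 4*(-10 + 56)**2 + 20755 = 4*46**2 + 20755 = 4*2116 + 20755 = 8464 + 20755 = 29219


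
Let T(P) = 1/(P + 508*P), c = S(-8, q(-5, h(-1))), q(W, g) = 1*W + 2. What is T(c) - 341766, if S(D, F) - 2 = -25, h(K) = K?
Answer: -4001054563/11707 ≈ -3.4177e+5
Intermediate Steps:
q(W, g) = 2 + W (q(W, g) = W + 2 = 2 + W)
S(D, F) = -23 (S(D, F) = 2 - 25 = -23)
c = -23
T(P) = 1/(509*P)
T(c) - 341766 = (1/509)/(-23) - 341766 = (1/509)*(-1/23) - 341766 = -1/11707 - 341766 = -4001054563/11707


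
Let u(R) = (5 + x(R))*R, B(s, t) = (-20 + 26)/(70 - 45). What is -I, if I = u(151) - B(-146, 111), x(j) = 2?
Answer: -26419/25 ≈ -1056.8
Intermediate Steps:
B(s, t) = 6/25
u(R) = 7*R (u(R) = (5 + 2)*R = 7*R)
I = 26419/25 (I = 7*151 - 1*6/25 = 1057 - 6/25 = 26419/25 ≈ 1056.8)
-I = -1*26419/25 = -26419/25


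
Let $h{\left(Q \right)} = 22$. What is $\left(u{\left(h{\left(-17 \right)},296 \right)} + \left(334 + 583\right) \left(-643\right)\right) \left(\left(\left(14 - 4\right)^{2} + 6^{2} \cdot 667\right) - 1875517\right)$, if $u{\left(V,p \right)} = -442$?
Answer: $1092464102565$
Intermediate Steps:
$\left(u{\left(h{\left(-17 \right)},296 \right)} + \left(334 + 583\right) \left(-643\right)\right) \left(\left(\left(14 - 4\right)^{2} + 6^{2} \cdot 667\right) - 1875517\right) = \left(-442 + \left(334 + 583\right) \left(-643\right)\right) \left(\left(\left(14 - 4\right)^{2} + 6^{2} \cdot 667\right) - 1875517\right) = \left(-442 + 917 \left(-643\right)\right) \left(\left(10^{2} + 36 \cdot 667\right) - 1875517\right) = \left(-442 - 589631\right) \left(\left(100 + 24012\right) - 1875517\right) = - 590073 \left(24112 - 1875517\right) = \left(-590073\right) \left(-1851405\right) = 1092464102565$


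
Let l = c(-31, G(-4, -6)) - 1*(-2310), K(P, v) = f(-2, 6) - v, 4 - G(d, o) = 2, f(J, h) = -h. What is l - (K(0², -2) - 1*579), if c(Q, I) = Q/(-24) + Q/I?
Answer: 69091/24 ≈ 2878.8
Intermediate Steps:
G(d, o) = 2 (G(d, o) = 4 - 1*2 = 4 - 2 = 2)
c(Q, I) = -Q/24 + Q/I (c(Q, I) = Q*(-1/24) + Q/I = -Q/24 + Q/I)
K(P, v) = -6 - v (K(P, v) = -1*6 - v = -6 - v)
l = 55099/24 (l = (-1/24*(-31) - 31/2) - 1*(-2310) = (31/24 - 31*½) + 2310 = (31/24 - 31/2) + 2310 = -341/24 + 2310 = 55099/24 ≈ 2295.8)
l - (K(0², -2) - 1*579) = 55099/24 - ((-6 - 1*(-2)) - 1*579) = 55099/24 - ((-6 + 2) - 579) = 55099/24 - (-4 - 579) = 55099/24 - 1*(-583) = 55099/24 + 583 = 69091/24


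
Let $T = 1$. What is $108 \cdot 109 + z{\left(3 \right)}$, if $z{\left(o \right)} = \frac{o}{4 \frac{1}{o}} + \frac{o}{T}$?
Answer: $\frac{47109}{4} \approx 11777.0$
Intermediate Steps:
$z{\left(o \right)} = o + \frac{o^{2}}{4}$ ($z{\left(o \right)} = \frac{o}{4 \frac{1}{o}} + \frac{o}{1} = o \frac{o}{4} + o 1 = \frac{o^{2}}{4} + o = o + \frac{o^{2}}{4}$)
$108 \cdot 109 + z{\left(3 \right)} = 108 \cdot 109 + \frac{1}{4} \cdot 3 \left(4 + 3\right) = 11772 + \frac{1}{4} \cdot 3 \cdot 7 = 11772 + \frac{21}{4} = \frac{47109}{4}$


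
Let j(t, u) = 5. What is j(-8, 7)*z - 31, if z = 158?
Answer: 759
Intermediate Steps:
j(-8, 7)*z - 31 = 5*158 - 31 = 790 - 31 = 759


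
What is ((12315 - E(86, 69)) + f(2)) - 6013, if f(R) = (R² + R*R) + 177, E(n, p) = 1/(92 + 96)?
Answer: 1219555/188 ≈ 6487.0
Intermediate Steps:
E(n, p) = 1/188
f(R) = 177 + 2*R² (f(R) = (R² + R²) + 177 = 2*R² + 177 = 177 + 2*R²)
((12315 - E(86, 69)) + f(2)) - 6013 = ((12315 - 1*1/188) + (177 + 2*2²)) - 6013 = ((12315 - 1/188) + (177 + 2*4)) - 6013 = (2315219/188 + (177 + 8)) - 6013 = (2315219/188 + 185) - 6013 = 2349999/188 - 6013 = 1219555/188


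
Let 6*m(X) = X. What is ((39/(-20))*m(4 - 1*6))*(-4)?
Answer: -13/5 ≈ -2.6000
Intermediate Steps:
m(X) = X/6
((39/(-20))*m(4 - 1*6))*(-4) = ((39/(-20))*((4 - 1*6)/6))*(-4) = ((39*(-1/20))*((4 - 6)/6))*(-4) = -13*(-2)/40*(-4) = -39/20*(-⅓)*(-4) = (13/20)*(-4) = -13/5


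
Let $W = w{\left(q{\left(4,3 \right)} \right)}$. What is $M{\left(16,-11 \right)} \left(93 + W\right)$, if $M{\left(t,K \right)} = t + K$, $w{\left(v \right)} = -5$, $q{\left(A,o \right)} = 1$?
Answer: $440$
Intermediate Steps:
$W = -5$
$M{\left(t,K \right)} = K + t$
$M{\left(16,-11 \right)} \left(93 + W\right) = \left(-11 + 16\right) \left(93 - 5\right) = 5 \cdot 88 = 440$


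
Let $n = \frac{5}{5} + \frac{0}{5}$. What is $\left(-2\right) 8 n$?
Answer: $-16$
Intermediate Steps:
$n = 1$ ($n = 5 \cdot \frac{1}{5} + 0 \cdot \frac{1}{5} = 1 + 0 = 1$)
$\left(-2\right) 8 n = \left(-2\right) 8 \cdot 1 = \left(-16\right) 1 = -16$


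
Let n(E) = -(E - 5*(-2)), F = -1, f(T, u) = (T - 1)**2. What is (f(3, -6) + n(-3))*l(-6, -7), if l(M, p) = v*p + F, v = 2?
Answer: 45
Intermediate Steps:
f(T, u) = (-1 + T)**2
n(E) = -10 - E (n(E) = -(E + 10) = -(10 + E) = -10 - E)
l(M, p) = -1 + 2*p (l(M, p) = 2*p - 1 = -1 + 2*p)
(f(3, -6) + n(-3))*l(-6, -7) = ((-1 + 3)**2 + (-10 - 1*(-3)))*(-1 + 2*(-7)) = (2**2 + (-10 + 3))*(-1 - 14) = (4 - 7)*(-15) = -3*(-15) = 45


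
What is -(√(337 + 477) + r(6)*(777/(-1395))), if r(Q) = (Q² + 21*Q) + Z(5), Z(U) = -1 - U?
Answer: 13468/155 - √814 ≈ 58.360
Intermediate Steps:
r(Q) = -6 + Q² + 21*Q (r(Q) = (Q² + 21*Q) + (-1 - 1*5) = (Q² + 21*Q) + (-1 - 5) = (Q² + 21*Q) - 6 = -6 + Q² + 21*Q)
-(√(337 + 477) + r(6)*(777/(-1395))) = -(√(337 + 477) + (-6 + 6² + 21*6)*(777/(-1395))) = -(√814 + (-6 + 36 + 126)*(777*(-1/1395))) = -(√814 + 156*(-259/465)) = -(√814 - 13468/155) = -(-13468/155 + √814) = 13468/155 - √814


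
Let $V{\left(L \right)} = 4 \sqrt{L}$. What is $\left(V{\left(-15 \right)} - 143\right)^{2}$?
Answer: $20209 - 1144 i \sqrt{15} \approx 20209.0 - 4430.7 i$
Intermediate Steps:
$\left(V{\left(-15 \right)} - 143\right)^{2} = \left(4 \sqrt{-15} - 143\right)^{2} = \left(4 i \sqrt{15} - 143\right)^{2} = \left(-143 + 4 i \sqrt{15}\right)^{2}$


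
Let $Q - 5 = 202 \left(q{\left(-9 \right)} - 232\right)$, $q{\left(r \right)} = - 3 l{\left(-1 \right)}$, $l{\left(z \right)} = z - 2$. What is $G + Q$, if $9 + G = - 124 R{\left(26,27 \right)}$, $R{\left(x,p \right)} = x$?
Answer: $-48274$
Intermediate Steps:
$l{\left(z \right)} = -2 + z$ ($l{\left(z \right)} = z - 2 = -2 + z$)
$q{\left(r \right)} = 9$ ($q{\left(r \right)} = - 3 \left(-2 - 1\right) = \left(-3\right) \left(-3\right) = 9$)
$G = -3233$ ($G = -9 - 3224 = -3233$)
$Q = -45041$ ($Q = 5 + 202 \left(9 - 232\right) = 5 + 202 \left(-223\right) = 5 - 45046 = -45041$)
$G + Q = -3233 - 45041 = -48274$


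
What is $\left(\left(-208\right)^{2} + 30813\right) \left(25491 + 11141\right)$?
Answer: $2713588664$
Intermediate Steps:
$\left(\left(-208\right)^{2} + 30813\right) \left(25491 + 11141\right) = \left(43264 + 30813\right) 36632 = 74077 \cdot 36632 = 2713588664$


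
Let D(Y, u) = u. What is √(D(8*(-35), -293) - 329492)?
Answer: I*√329785 ≈ 574.27*I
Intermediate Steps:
√(D(8*(-35), -293) - 329492) = √(-293 - 329492) = √(-329785) = I*√329785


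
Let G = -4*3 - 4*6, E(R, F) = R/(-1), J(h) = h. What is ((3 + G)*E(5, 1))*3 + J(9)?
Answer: 504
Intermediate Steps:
E(R, F) = -R (E(R, F) = R*(-1) = -R)
G = -36 (G = -12 - 24 = -36)
((3 + G)*E(5, 1))*3 + J(9) = ((3 - 36)*(-1*5))*3 + 9 = -33*(-5)*3 + 9 = 165*3 + 9 = 495 + 9 = 504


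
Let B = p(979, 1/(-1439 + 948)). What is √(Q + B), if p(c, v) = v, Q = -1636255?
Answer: I*√394469992146/491 ≈ 1279.2*I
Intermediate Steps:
B = -1/491 (B = 1/(-1439 + 948) = 1/(-491) = -1/491 ≈ -0.0020367)
√(Q + B) = √(-1636255 - 1/491) = √(-803401206/491) = I*√394469992146/491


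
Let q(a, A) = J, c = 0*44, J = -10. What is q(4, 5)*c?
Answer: 0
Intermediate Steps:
c = 0
q(a, A) = -10
q(4, 5)*c = -10*0 = 0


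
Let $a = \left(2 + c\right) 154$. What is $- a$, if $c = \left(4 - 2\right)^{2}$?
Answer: $-924$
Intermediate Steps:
$c = 4$ ($c = 2^{2} = 4$)
$a = 924$ ($a = \left(2 + 4\right) 154 = 6 \cdot 154 = 924$)
$- a = \left(-1\right) 924 = -924$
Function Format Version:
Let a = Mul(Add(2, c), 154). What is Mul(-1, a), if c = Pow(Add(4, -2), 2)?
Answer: -924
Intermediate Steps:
c = 4 (c = Pow(2, 2) = 4)
a = 924 (a = Mul(Add(2, 4), 154) = Mul(6, 154) = 924)
Mul(-1, a) = Mul(-1, 924) = -924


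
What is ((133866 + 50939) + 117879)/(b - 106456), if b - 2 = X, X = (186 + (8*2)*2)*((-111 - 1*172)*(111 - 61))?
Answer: -151342/1595577 ≈ -0.094851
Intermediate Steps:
X = -3084700 (X = (186 + 16*2)*((-111 - 172)*50) = (186 + 32)*(-283*50) = 218*(-14150) = -3084700)
b = -3084698 (b = 2 - 3084700 = -3084698)
((133866 + 50939) + 117879)/(b - 106456) = ((133866 + 50939) + 117879)/(-3084698 - 106456) = (184805 + 117879)/(-3191154) = 302684*(-1/3191154) = -151342/1595577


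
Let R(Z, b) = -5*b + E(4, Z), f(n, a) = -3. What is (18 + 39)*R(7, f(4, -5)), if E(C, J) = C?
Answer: 1083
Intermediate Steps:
R(Z, b) = 4 - 5*b (R(Z, b) = -5*b + 4 = 4 - 5*b)
(18 + 39)*R(7, f(4, -5)) = (18 + 39)*(4 - 5*(-3)) = 57*(4 + 15) = 57*19 = 1083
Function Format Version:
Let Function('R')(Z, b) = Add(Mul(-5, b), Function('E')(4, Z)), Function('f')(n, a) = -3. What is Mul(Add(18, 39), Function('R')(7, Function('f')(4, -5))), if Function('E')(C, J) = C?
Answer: 1083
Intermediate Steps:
Function('R')(Z, b) = Add(4, Mul(-5, b)) (Function('R')(Z, b) = Add(Mul(-5, b), 4) = Add(4, Mul(-5, b)))
Mul(Add(18, 39), Function('R')(7, Function('f')(4, -5))) = Mul(Add(18, 39), Add(4, Mul(-5, -3))) = Mul(57, Add(4, 15)) = Mul(57, 19) = 1083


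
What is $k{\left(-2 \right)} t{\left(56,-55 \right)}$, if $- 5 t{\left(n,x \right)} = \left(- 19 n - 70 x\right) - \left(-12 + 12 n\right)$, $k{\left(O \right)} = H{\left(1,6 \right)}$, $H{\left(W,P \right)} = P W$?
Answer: $- \frac{12756}{5} \approx -2551.2$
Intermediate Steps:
$k{\left(O \right)} = 6$ ($k{\left(O \right)} = 6 \cdot 1 = 6$)
$t{\left(n,x \right)} = - \frac{12}{5} + 14 x + \frac{31 n}{5}$ ($t{\left(n,x \right)} = - \frac{\left(- 19 n - 70 x\right) - \left(-12 + 12 n\right)}{5} = - \frac{\left(- 70 x - 19 n\right) - \left(-12 + 12 n\right)}{5} = - \frac{12 - 70 x - 31 n}{5} = - \frac{12}{5} + 14 x + \frac{31 n}{5}$)
$k{\left(-2 \right)} t{\left(56,-55 \right)} = 6 \left(- \frac{12}{5} + 14 \left(-55\right) + \frac{31}{5} \cdot 56\right) = 6 \left(- \frac{12}{5} - 770 + \frac{1736}{5}\right) = 6 \left(- \frac{2126}{5}\right) = - \frac{12756}{5}$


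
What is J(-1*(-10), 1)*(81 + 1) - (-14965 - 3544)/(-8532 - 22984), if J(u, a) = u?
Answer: 25824611/31516 ≈ 819.41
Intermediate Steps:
J(-1*(-10), 1)*(81 + 1) - (-14965 - 3544)/(-8532 - 22984) = (-1*(-10))*(81 + 1) - (-14965 - 3544)/(-8532 - 22984) = 10*82 - (-18509)/(-31516) = 820 - (-18509)*(-1)/31516 = 820 - 1*18509/31516 = 820 - 18509/31516 = 25824611/31516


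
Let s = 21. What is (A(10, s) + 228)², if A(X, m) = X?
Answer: 56644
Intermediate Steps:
(A(10, s) + 228)² = (10 + 228)² = 238² = 56644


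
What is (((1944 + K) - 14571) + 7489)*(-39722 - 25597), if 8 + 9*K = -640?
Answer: 340311990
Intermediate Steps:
K = -72 (K = -8/9 + (⅑)*(-640) = -8/9 - 640/9 = -72)
(((1944 + K) - 14571) + 7489)*(-39722 - 25597) = (((1944 - 72) - 14571) + 7489)*(-39722 - 25597) = ((1872 - 14571) + 7489)*(-65319) = (-12699 + 7489)*(-65319) = -5210*(-65319) = 340311990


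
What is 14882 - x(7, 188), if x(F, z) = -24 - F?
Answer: 14913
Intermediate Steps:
14882 - x(7, 188) = 14882 - (-24 - 1*7) = 14882 - (-24 - 7) = 14882 - 1*(-31) = 14882 + 31 = 14913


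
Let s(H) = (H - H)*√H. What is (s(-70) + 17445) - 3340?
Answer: 14105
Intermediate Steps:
s(H) = 0 (s(H) = 0*√H = 0)
(s(-70) + 17445) - 3340 = (0 + 17445) - 3340 = 17445 - 3340 = 14105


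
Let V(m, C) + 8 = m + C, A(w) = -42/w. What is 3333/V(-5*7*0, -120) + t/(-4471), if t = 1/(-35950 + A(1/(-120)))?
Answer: -230307983501/8844711040 ≈ -26.039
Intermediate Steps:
V(m, C) = -8 + C + m (V(m, C) = -8 + (m + C) = -8 + (C + m) = -8 + C + m)
t = -1/30910 (t = 1/(-35950 - 42/(1/(-120))) = 1/(-35950 - 42/(-1/120)) = 1/(-35950 - 42*(-120)) = 1/(-35950 + 5040) = 1/(-30910) = -1/30910 ≈ -3.2352e-5)
3333/V(-5*7*0, -120) + t/(-4471) = 3333/(-8 - 120 - 5*7*0) - 1/30910/(-4471) = 3333/(-8 - 120 - 35*0) - 1/30910*(-1/4471) = 3333/(-8 - 120 + 0) + 1/138198610 = 3333/(-128) + 1/138198610 = 3333*(-1/128) + 1/138198610 = -3333/128 + 1/138198610 = -230307983501/8844711040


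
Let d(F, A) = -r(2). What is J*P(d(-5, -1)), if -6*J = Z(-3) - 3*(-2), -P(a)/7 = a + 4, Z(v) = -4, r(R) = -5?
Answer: 21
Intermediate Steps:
d(F, A) = 5 (d(F, A) = -1*(-5) = 5)
P(a) = -28 - 7*a (P(a) = -7*(a + 4) = -7*(4 + a) = -28 - 7*a)
J = -⅓ (J = -(-4 - 3*(-2))/6 = -(-4 + 6)/6 = -⅙*2 = -⅓ ≈ -0.33333)
J*P(d(-5, -1)) = -(-28 - 7*5)/3 = -(-28 - 35)/3 = -⅓*(-63) = 21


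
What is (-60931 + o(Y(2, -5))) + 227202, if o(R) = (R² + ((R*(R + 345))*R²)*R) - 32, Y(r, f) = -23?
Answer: 90275570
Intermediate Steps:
o(R) = -32 + R² + R⁴*(345 + R) (o(R) = (R² + ((R*(345 + R))*R²)*R) - 32 = (R² + (R³*(345 + R))*R) - 32 = (R² + R⁴*(345 + R)) - 32 = -32 + R² + R⁴*(345 + R))
(-60931 + o(Y(2, -5))) + 227202 = (-60931 + (-32 + (-23)² + (-23)⁵ + 345*(-23)⁴)) + 227202 = (-60931 + (-32 + 529 - 6436343 + 345*279841)) + 227202 = (-60931 + (-32 + 529 - 6436343 + 96545145)) + 227202 = (-60931 + 90109299) + 227202 = 90048368 + 227202 = 90275570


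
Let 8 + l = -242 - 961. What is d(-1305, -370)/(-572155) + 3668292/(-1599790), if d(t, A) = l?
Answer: -209689426357/91532784745 ≈ -2.2909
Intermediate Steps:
l = -1211 (l = -8 + (-242 - 961) = -8 - 1203 = -1211)
d(t, A) = -1211
d(-1305, -370)/(-572155) + 3668292/(-1599790) = -1211/(-572155) + 3668292/(-1599790) = -1211*(-1/572155) + 3668292*(-1/1599790) = 1211/572155 - 1834146/799895 = -209689426357/91532784745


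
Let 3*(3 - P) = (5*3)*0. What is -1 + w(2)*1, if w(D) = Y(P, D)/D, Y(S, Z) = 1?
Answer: -½ ≈ -0.50000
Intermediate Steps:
P = 3 (P = 3 - 5*3*0/3 = 3 - 5*0 = 3 - ⅓*0 = 3 + 0 = 3)
w(D) = 1/D
-1 + w(2)*1 = -1 + 1/2 = -1 + (½)*1 = -1 + ½ = -½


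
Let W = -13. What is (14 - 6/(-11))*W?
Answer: -2080/11 ≈ -189.09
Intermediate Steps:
(14 - 6/(-11))*W = (14 - 6/(-11))*(-13) = (14 - 6*(-1/11))*(-13) = (14 + 6/11)*(-13) = (160/11)*(-13) = -2080/11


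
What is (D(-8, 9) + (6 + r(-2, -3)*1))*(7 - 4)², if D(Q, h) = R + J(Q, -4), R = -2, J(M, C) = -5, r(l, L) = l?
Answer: -27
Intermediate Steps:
D(Q, h) = -7 (D(Q, h) = -2 - 5 = -7)
(D(-8, 9) + (6 + r(-2, -3)*1))*(7 - 4)² = (-7 + (6 - 2*1))*(7 - 4)² = (-7 + (6 - 2))*3² = (-7 + 4)*9 = -3*9 = -27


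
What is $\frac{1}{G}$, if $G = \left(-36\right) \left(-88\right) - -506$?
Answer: $\frac{1}{3674} \approx 0.00027218$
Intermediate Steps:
$G = 3674$ ($G = 3168 + 506 = 3674$)
$\frac{1}{G} = \frac{1}{3674}$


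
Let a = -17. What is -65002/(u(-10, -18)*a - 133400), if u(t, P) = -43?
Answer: 65002/132669 ≈ 0.48996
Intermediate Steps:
-65002/(u(-10, -18)*a - 133400) = -65002/(-43*(-17) - 133400) = -65002/(731 - 133400) = -65002/(-132669) = -65002*(-1/132669) = 65002/132669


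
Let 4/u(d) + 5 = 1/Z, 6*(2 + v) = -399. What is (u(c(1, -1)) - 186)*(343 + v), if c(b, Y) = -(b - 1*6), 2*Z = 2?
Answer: -102663/2 ≈ -51332.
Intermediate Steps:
Z = 1 (Z = (½)*2 = 1)
v = -137/2 (v = -2 + (⅙)*(-399) = -2 - 133/2 = -137/2 ≈ -68.500)
c(b, Y) = 6 - b (c(b, Y) = -(b - 6) = -(-6 + b) = 6 - b)
u(d) = -1 (u(d) = 4/(-5 + 1/1) = 4/(-5 + 1) = 4/(-4) = 4*(-¼) = -1)
(u(c(1, -1)) - 186)*(343 + v) = (-1 - 186)*(343 - 137/2) = -187*549/2 = -102663/2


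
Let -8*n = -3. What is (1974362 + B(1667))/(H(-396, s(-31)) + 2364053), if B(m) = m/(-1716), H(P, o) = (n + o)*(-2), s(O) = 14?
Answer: 199294325/238627389 ≈ 0.83517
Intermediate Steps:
n = 3/8 (n = -⅛*(-3) = 3/8 ≈ 0.37500)
H(P, o) = -¾ - 2*o (H(P, o) = (3/8 + o)*(-2) = -¾ - 2*o)
B(m) = -m/1716 (B(m) = m*(-1/1716) = -m/1716)
(1974362 + B(1667))/(H(-396, s(-31)) + 2364053) = (1974362 - 1/1716*1667)/((-¾ - 2*14) + 2364053) = (1974362 - 1667/1716)/((-¾ - 28) + 2364053) = 3388003525/(1716*(-115/4 + 2364053)) = 3388003525/(1716*(9456097/4)) = (3388003525/1716)*(4/9456097) = 199294325/238627389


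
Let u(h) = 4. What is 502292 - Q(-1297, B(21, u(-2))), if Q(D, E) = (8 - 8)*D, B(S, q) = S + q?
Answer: 502292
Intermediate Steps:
Q(D, E) = 0 (Q(D, E) = 0*D = 0)
502292 - Q(-1297, B(21, u(-2))) = 502292 - 1*0 = 502292 + 0 = 502292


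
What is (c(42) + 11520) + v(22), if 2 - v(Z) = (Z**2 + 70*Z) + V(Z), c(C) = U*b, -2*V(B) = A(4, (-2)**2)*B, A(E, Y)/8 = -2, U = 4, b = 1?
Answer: 9326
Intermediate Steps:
A(E, Y) = -16 (A(E, Y) = 8*(-2) = -16)
V(B) = 8*B (V(B) = -(-8)*B = 8*B)
c(C) = 4 (c(C) = 4*1 = 4)
v(Z) = 2 - Z**2 - 78*Z (v(Z) = 2 - ((Z**2 + 70*Z) + 8*Z) = 2 - (Z**2 + 78*Z) = 2 + (-Z**2 - 78*Z) = 2 - Z**2 - 78*Z)
(c(42) + 11520) + v(22) = (4 + 11520) + (2 - 1*22**2 - 78*22) = 11524 + (2 - 1*484 - 1716) = 11524 + (2 - 484 - 1716) = 11524 - 2198 = 9326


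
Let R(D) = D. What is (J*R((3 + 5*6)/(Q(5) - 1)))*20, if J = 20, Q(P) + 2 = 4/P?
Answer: -6000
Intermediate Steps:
Q(P) = -2 + 4/P
(J*R((3 + 5*6)/(Q(5) - 1)))*20 = (20*((3 + 5*6)/((-2 + 4/5) - 1)))*20 = (20*((3 + 30)/((-2 + 4*(⅕)) - 1)))*20 = (20*(33/((-2 + ⅘) - 1)))*20 = (20*(33/(-6/5 - 1)))*20 = (20*(33/(-11/5)))*20 = (20*(33*(-5/11)))*20 = (20*(-15))*20 = -300*20 = -6000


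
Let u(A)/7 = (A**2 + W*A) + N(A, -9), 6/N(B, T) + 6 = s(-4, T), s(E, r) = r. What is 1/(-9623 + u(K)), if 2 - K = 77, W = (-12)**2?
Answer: -5/229254 ≈ -2.1810e-5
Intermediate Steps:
N(B, T) = 6/(-6 + T)
W = 144
K = -75 (K = 2 - 1*77 = 2 - 77 = -75)
u(A) = -14/5 + 7*A**2 + 1008*A (u(A) = 7*((A**2 + 144*A) + 6/(-6 - 9)) = 7*((A**2 + 144*A) + 6/(-15)) = 7*((A**2 + 144*A) + 6*(-1/15)) = 7*((A**2 + 144*A) - 2/5) = 7*(-2/5 + A**2 + 144*A) = -14/5 + 7*A**2 + 1008*A)
1/(-9623 + u(K)) = 1/(-9623 + (-14/5 + 7*(-75)**2 + 1008*(-75))) = 1/(-9623 + (-14/5 + 7*5625 - 75600)) = 1/(-9623 + (-14/5 + 39375 - 75600)) = 1/(-9623 - 181139/5) = 1/(-229254/5) = -5/229254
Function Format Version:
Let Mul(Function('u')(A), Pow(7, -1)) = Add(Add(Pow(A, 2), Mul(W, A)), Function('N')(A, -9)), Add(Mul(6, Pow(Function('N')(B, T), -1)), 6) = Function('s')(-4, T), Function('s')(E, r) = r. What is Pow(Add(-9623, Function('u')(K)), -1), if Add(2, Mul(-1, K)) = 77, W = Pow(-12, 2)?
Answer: Rational(-5, 229254) ≈ -2.1810e-5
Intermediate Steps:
Function('N')(B, T) = Mul(6, Pow(Add(-6, T), -1))
W = 144
K = -75 (K = Add(2, Mul(-1, 77)) = Add(2, -77) = -75)
Function('u')(A) = Add(Rational(-14, 5), Mul(7, Pow(A, 2)), Mul(1008, A)) (Function('u')(A) = Mul(7, Add(Add(Pow(A, 2), Mul(144, A)), Mul(6, Pow(Add(-6, -9), -1)))) = Mul(7, Add(Add(Pow(A, 2), Mul(144, A)), Mul(6, Pow(-15, -1)))) = Mul(7, Add(Add(Pow(A, 2), Mul(144, A)), Mul(6, Rational(-1, 15)))) = Mul(7, Add(Add(Pow(A, 2), Mul(144, A)), Rational(-2, 5))) = Mul(7, Add(Rational(-2, 5), Pow(A, 2), Mul(144, A))) = Add(Rational(-14, 5), Mul(7, Pow(A, 2)), Mul(1008, A)))
Pow(Add(-9623, Function('u')(K)), -1) = Pow(Add(-9623, Add(Rational(-14, 5), Mul(7, Pow(-75, 2)), Mul(1008, -75))), -1) = Pow(Add(-9623, Add(Rational(-14, 5), Mul(7, 5625), -75600)), -1) = Pow(Add(-9623, Add(Rational(-14, 5), 39375, -75600)), -1) = Pow(Add(-9623, Rational(-181139, 5)), -1) = Pow(Rational(-229254, 5), -1) = Rational(-5, 229254)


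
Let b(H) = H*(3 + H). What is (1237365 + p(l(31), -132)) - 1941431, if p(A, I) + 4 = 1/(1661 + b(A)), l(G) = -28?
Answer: -1662309269/2361 ≈ -7.0407e+5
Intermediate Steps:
p(A, I) = -4 + 1/(1661 + A*(3 + A))
(1237365 + p(l(31), -132)) - 1941431 = (1237365 + (-6643 - 4*(-28)*(3 - 28))/(1661 - 28*(3 - 28))) - 1941431 = (1237365 + (-6643 - 4*(-28)*(-25))/(1661 - 28*(-25))) - 1941431 = (1237365 + (-6643 - 2800)/(1661 + 700)) - 1941431 = (1237365 - 9443/2361) - 1941431 = 2921409322/2361 - 1941431 = -1662309269/2361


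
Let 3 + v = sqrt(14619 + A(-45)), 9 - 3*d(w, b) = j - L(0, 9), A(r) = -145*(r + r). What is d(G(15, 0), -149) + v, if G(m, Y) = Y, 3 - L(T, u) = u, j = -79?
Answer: 73/3 + sqrt(27669) ≈ 190.67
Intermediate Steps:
L(T, u) = 3 - u
A(r) = -290*r
d(w, b) = 82/3 (d(w, b) = 3 - (-79 - (3 - 1*9))/3 = 3 - (-79 - (3 - 9))/3 = 3 - (-79 - 1*(-6))/3 = 3 - (-79 + 6)/3 = 3 - 1/3*(-73) = 3 + 73/3 = 82/3)
v = -3 + sqrt(27669) (v = -3 + sqrt(14619 - 290*(-45)) = -3 + sqrt(14619 + 13050) = -3 + sqrt(27669) ≈ 163.34)
d(G(15, 0), -149) + v = 82/3 + (-3 + sqrt(27669)) = 73/3 + sqrt(27669)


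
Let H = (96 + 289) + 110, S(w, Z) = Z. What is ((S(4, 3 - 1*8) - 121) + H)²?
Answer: 136161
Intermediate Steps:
H = 495 (H = 385 + 110 = 495)
((S(4, 3 - 1*8) - 121) + H)² = (((3 - 1*8) - 121) + 495)² = (((3 - 8) - 121) + 495)² = ((-5 - 121) + 495)² = (-126 + 495)² = 369² = 136161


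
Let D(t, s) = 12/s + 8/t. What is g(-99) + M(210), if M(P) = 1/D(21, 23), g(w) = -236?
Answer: -102413/436 ≈ -234.89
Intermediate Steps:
D(t, s) = 8/t + 12/s
M(P) = 483/436 (M(P) = 1/(8/21 + 12/23) = 1/(436/483) = 483/436)
g(-99) + M(210) = -236 + 483/436 = -102413/436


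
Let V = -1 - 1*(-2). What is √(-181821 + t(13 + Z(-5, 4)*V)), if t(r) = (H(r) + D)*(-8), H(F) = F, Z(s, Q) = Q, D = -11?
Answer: I*√181869 ≈ 426.46*I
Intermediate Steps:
V = 1 (V = -1 + 2 = 1)
t(r) = 88 - 8*r (t(r) = (r - 11)*(-8) = (-11 + r)*(-8) = 88 - 8*r)
√(-181821 + t(13 + Z(-5, 4)*V)) = √(-181821 + (88 - 8*(13 + 4*1))) = √(-181821 + (88 - 8*(13 + 4))) = √(-181821 + (88 - 8*17)) = √(-181821 + (88 - 136)) = √(-181821 - 48) = √(-181869) = I*√181869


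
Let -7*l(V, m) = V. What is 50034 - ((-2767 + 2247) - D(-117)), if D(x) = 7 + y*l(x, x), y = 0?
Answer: 50561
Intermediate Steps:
l(V, m) = -V/7
D(x) = 7 (D(x) = 7 + 0*(-x/7) = 7 + 0 = 7)
50034 - ((-2767 + 2247) - D(-117)) = 50034 - ((-2767 + 2247) - 1*7) = 50034 - (-520 - 7) = 50034 - 1*(-527) = 50034 + 527 = 50561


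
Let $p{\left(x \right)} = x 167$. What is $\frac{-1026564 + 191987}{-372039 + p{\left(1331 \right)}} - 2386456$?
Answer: $- \frac{357399588895}{149762} \approx -2.3865 \cdot 10^{6}$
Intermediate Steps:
$p{\left(x \right)} = 167 x$
$\frac{-1026564 + 191987}{-372039 + p{\left(1331 \right)}} - 2386456 = \frac{-1026564 + 191987}{-372039 + 167 \cdot 1331} - 2386456 = - \frac{834577}{-372039 + 222277} - 2386456 = - \frac{834577}{-149762} - 2386456 = \left(-834577\right) \left(- \frac{1}{149762}\right) - 2386456 = \frac{834577}{149762} - 2386456 = - \frac{357399588895}{149762}$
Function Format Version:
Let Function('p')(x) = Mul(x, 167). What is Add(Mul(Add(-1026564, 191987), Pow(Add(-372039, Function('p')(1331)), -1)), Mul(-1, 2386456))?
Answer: Rational(-357399588895, 149762) ≈ -2.3865e+6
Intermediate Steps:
Function('p')(x) = Mul(167, x)
Add(Mul(Add(-1026564, 191987), Pow(Add(-372039, Function('p')(1331)), -1)), Mul(-1, 2386456)) = Add(Mul(Add(-1026564, 191987), Pow(Add(-372039, Mul(167, 1331)), -1)), Mul(-1, 2386456)) = Add(Mul(-834577, Pow(Add(-372039, 222277), -1)), -2386456) = Add(Mul(-834577, Pow(-149762, -1)), -2386456) = Add(Mul(-834577, Rational(-1, 149762)), -2386456) = Add(Rational(834577, 149762), -2386456) = Rational(-357399588895, 149762)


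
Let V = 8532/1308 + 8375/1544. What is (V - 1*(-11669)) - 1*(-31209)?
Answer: 7218206547/168296 ≈ 42890.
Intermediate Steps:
V = 2010659/168296 (V = 8532*(1/1308) + 8375*(1/1544) = 711/109 + 8375/1544 = 2010659/168296 ≈ 11.947)
(V - 1*(-11669)) - 1*(-31209) = (2010659/168296 - 1*(-11669)) - 1*(-31209) = (2010659/168296 + 11669) + 31209 = 1965856683/168296 + 31209 = 7218206547/168296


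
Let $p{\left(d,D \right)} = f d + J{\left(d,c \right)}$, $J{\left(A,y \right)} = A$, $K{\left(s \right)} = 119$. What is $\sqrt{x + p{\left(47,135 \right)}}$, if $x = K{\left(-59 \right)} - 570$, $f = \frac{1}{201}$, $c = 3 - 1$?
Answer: $\frac{i \sqrt{16312557}}{201} \approx 20.094 i$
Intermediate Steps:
$c = 2$
$f = \frac{1}{201} \approx 0.0049751$
$p{\left(d,D \right)} = \frac{202 d}{201}$ ($p{\left(d,D \right)} = \frac{d}{201} + d = \frac{202 d}{201}$)
$x = -451$ ($x = 119 - 570 = -451$)
$\sqrt{x + p{\left(47,135 \right)}} = \sqrt{-451 + \frac{202}{201} \cdot 47} = \sqrt{-451 + \frac{9494}{201}} = \sqrt{- \frac{81157}{201}} = \frac{i \sqrt{16312557}}{201}$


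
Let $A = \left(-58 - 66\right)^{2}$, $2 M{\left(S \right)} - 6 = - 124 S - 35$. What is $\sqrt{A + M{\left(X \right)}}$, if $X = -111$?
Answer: $\frac{3 \sqrt{9886}}{2} \approx 149.14$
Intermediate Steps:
$M{\left(S \right)} = - \frac{29}{2} - 62 S$ ($M{\left(S \right)} = 3 + \frac{- 124 S - 35}{2} = 3 + \frac{-35 - 124 S}{2} = 3 - \left(\frac{35}{2} + 62 S\right) = - \frac{29}{2} - 62 S$)
$A = 15376$ ($A = \left(-124\right)^{2} = 15376$)
$\sqrt{A + M{\left(X \right)}} = \sqrt{15376 - - \frac{13735}{2}} = \sqrt{15376 + \left(- \frac{29}{2} + 6882\right)} = \sqrt{15376 + \frac{13735}{2}} = \sqrt{\frac{44487}{2}} = \frac{3 \sqrt{9886}}{2}$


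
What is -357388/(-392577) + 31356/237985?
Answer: 97362627592/93427437345 ≈ 1.0421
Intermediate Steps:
-357388/(-392577) + 31356/237985 = -357388*(-1/392577) + 31356*(1/237985) = 357388/392577 + 31356/237985 = 97362627592/93427437345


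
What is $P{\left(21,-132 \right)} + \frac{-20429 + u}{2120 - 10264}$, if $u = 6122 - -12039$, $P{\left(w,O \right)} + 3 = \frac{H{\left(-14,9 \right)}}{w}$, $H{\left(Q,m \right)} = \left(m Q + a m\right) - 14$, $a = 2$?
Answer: $- \frac{364753}{42756} \approx -8.531$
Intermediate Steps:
$H{\left(Q,m \right)} = -14 + 2 m + Q m$ ($H{\left(Q,m \right)} = \left(m Q + 2 m\right) - 14 = \left(Q m + 2 m\right) - 14 = \left(2 m + Q m\right) - 14 = -14 + 2 m + Q m$)
$P{\left(w,O \right)} = -3 - \frac{122}{w}$ ($P{\left(w,O \right)} = -3 + \frac{-14 + 2 \cdot 9 - 126}{w} = -3 + \frac{-14 + 18 - 126}{w} = -3 - \frac{122}{w}$)
$u = 18161$ ($u = 6122 + 12039 = 18161$)
$P{\left(21,-132 \right)} + \frac{-20429 + u}{2120 - 10264} = \left(-3 - \frac{122}{21}\right) + \frac{-20429 + 18161}{2120 - 10264} = \left(-3 - \frac{122}{21}\right) - \frac{2268}{-8144} = \left(-3 - \frac{122}{21}\right) - - \frac{567}{2036} = - \frac{185}{21} + \frac{567}{2036} = - \frac{364753}{42756}$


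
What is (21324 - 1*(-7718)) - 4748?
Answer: 24294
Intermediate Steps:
(21324 - 1*(-7718)) - 4748 = (21324 + 7718) - 4748 = 29042 - 4748 = 24294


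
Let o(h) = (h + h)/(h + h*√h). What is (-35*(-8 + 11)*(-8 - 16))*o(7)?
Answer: -840 + 840*√7 ≈ 1382.4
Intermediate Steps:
o(h) = 2*h/(h + h^(3/2)) (o(h) = (2*h)/(h + h^(3/2)) = 2*h/(h + h^(3/2)))
(-35*(-8 + 11)*(-8 - 16))*o(7) = (-35*(-8 + 11)*(-8 - 16))*(2*7/(7 + 7^(3/2))) = (-105*(-24))*(2*7/(7 + 7*√7)) = (-35*(-72))*(14/(7 + 7*√7)) = 2520*(14/(7 + 7*√7)) = 35280/(7 + 7*√7)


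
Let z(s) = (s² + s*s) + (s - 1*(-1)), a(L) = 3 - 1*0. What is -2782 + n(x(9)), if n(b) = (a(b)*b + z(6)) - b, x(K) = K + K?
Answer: -2667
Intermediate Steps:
a(L) = 3 (a(L) = 3 + 0 = 3)
z(s) = 1 + s + 2*s² (z(s) = (s² + s²) + (s + 1) = 2*s² + (1 + s) = 1 + s + 2*s²)
x(K) = 2*K
n(b) = 79 + 2*b (n(b) = (3*b + (1 + 6 + 2*6²)) - b = (3*b + (1 + 6 + 2*36)) - b = (3*b + (1 + 6 + 72)) - b = (3*b + 79) - b = (79 + 3*b) - b = 79 + 2*b)
-2782 + n(x(9)) = -2782 + (79 + 2*(2*9)) = -2782 + (79 + 2*18) = -2782 + (79 + 36) = -2782 + 115 = -2667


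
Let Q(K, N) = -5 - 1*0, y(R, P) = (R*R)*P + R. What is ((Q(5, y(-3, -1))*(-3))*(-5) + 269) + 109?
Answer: 303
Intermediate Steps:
y(R, P) = R + P*R² (y(R, P) = R²*P + R = P*R² + R = R + P*R²)
Q(K, N) = -5 (Q(K, N) = -5 + 0 = -5)
((Q(5, y(-3, -1))*(-3))*(-5) + 269) + 109 = (-5*(-3)*(-5) + 269) + 109 = (15*(-5) + 269) + 109 = (-75 + 269) + 109 = 194 + 109 = 303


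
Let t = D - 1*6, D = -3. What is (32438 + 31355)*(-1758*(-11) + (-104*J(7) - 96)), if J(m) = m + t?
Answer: 1240773850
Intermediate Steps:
t = -9 (t = -3 - 1*6 = -3 - 6 = -9)
J(m) = -9 + m (J(m) = m - 9 = -9 + m)
(32438 + 31355)*(-1758*(-11) + (-104*J(7) - 96)) = (32438 + 31355)*(-1758*(-11) + (-104*(-9 + 7) - 96)) = 63793*(19338 + (-104*(-2) - 96)) = 63793*(19338 + (208 - 96)) = 63793*(19338 + 112) = 63793*19450 = 1240773850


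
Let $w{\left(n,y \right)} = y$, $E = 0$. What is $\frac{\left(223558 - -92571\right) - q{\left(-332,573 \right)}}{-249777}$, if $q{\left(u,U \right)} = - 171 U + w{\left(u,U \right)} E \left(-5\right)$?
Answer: $- \frac{414112}{249777} \approx -1.6579$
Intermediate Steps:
$q{\left(u,U \right)} = - 171 U$ ($q{\left(u,U \right)} = - 171 U + U 0 \left(-5\right) = - 171 U + 0 \left(-5\right) = - 171 U + 0 = - 171 U$)
$\frac{\left(223558 - -92571\right) - q{\left(-332,573 \right)}}{-249777} = \frac{\left(223558 - -92571\right) - \left(-171\right) 573}{-249777} = \left(\left(223558 + 92571\right) - -97983\right) \left(- \frac{1}{249777}\right) = \left(316129 + 97983\right) \left(- \frac{1}{249777}\right) = 414112 \left(- \frac{1}{249777}\right) = - \frac{414112}{249777}$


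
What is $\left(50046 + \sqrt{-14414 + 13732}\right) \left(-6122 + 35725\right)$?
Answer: $1481511738 + 29603 i \sqrt{682} \approx 1.4815 \cdot 10^{9} + 7.7309 \cdot 10^{5} i$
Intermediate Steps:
$\left(50046 + \sqrt{-14414 + 13732}\right) \left(-6122 + 35725\right) = \left(50046 + \sqrt{-682}\right) 29603 = \left(50046 + i \sqrt{682}\right) 29603 = 1481511738 + 29603 i \sqrt{682}$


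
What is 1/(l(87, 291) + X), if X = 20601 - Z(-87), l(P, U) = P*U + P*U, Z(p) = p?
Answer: 1/71322 ≈ 1.4021e-5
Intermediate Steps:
l(P, U) = 2*P*U
X = 20688 (X = 20601 - 1*(-87) = 20601 + 87 = 20688)
1/(l(87, 291) + X) = 1/(2*87*291 + 20688) = 1/(50634 + 20688) = 1/71322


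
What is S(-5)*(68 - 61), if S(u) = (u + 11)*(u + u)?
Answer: -420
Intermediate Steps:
S(u) = 2*u*(11 + u) (S(u) = (11 + u)*(2*u) = 2*u*(11 + u))
S(-5)*(68 - 61) = (2*(-5)*(11 - 5))*(68 - 61) = (2*(-5)*6)*7 = -60*7 = -420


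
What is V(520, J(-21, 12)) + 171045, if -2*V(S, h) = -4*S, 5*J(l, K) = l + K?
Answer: 172085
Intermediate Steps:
J(l, K) = K/5 + l/5 (J(l, K) = (l + K)/5 = (K + l)/5 = K/5 + l/5)
V(S, h) = 2*S (V(S, h) = -(-2)*S = 2*S)
V(520, J(-21, 12)) + 171045 = 2*520 + 171045 = 1040 + 171045 = 172085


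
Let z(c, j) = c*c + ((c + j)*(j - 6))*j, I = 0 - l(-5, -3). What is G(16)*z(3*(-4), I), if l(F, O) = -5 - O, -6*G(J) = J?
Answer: -1792/3 ≈ -597.33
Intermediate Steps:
G(J) = -J/6
I = 2 (I = 0 - (-5 - 1*(-3)) = 0 - (-5 + 3) = 0 - 1*(-2) = 0 + 2 = 2)
z(c, j) = c² + j*(-6 + j)*(c + j) (z(c, j) = c² + ((c + j)*(-6 + j))*j = c² + ((-6 + j)*(c + j))*j = c² + j*(-6 + j)*(c + j))
G(16)*z(3*(-4), I) = (-⅙*16)*((3*(-4))² + 2³ - 6*2² + (3*(-4))*2² - 6*3*(-4)*2) = -8*((-12)² + 8 - 6*4 - 12*4 - 6*(-12)*2)/3 = -8*(144 + 8 - 24 - 48 + 144)/3 = -8/3*224 = -1792/3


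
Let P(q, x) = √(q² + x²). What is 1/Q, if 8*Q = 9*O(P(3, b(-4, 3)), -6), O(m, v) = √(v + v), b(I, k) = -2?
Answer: -4*I*√3/27 ≈ -0.2566*I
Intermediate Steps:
O(m, v) = √2*√v (O(m, v) = √(2*v) = √2*√v)
Q = 9*I*√3/4 (Q = (9*(√2*√(-6)))/8 = (9*(√2*(I*√6)))/8 = (9*(2*I*√3))/8 = (18*I*√3)/8 = 9*I*√3/4 ≈ 3.8971*I)
1/Q = 1/(9*I*√3/4) = -4*I*√3/27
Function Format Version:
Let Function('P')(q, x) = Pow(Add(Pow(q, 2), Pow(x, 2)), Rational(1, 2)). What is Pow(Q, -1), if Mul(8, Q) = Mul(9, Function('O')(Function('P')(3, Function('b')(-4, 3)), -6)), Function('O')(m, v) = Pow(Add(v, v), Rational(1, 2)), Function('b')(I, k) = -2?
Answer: Mul(Rational(-4, 27), I, Pow(3, Rational(1, 2))) ≈ Mul(-0.25660, I)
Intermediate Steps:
Function('O')(m, v) = Mul(Pow(2, Rational(1, 2)), Pow(v, Rational(1, 2))) (Function('O')(m, v) = Pow(Mul(2, v), Rational(1, 2)) = Mul(Pow(2, Rational(1, 2)), Pow(v, Rational(1, 2))))
Q = Mul(Rational(9, 4), I, Pow(3, Rational(1, 2))) (Q = Mul(Rational(1, 8), Mul(9, Mul(Pow(2, Rational(1, 2)), Pow(-6, Rational(1, 2))))) = Mul(Rational(1, 8), Mul(9, Mul(Pow(2, Rational(1, 2)), Mul(I, Pow(6, Rational(1, 2)))))) = Mul(Rational(1, 8), Mul(9, Mul(2, I, Pow(3, Rational(1, 2))))) = Mul(Rational(1, 8), Mul(18, I, Pow(3, Rational(1, 2)))) = Mul(Rational(9, 4), I, Pow(3, Rational(1, 2))) ≈ Mul(3.8971, I))
Pow(Q, -1) = Pow(Mul(Rational(9, 4), I, Pow(3, Rational(1, 2))), -1) = Mul(Rational(-4, 27), I, Pow(3, Rational(1, 2)))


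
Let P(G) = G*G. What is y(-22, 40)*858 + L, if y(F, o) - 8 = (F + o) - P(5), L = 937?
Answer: 1795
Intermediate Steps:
P(G) = G²
y(F, o) = -17 + F + o (y(F, o) = 8 + ((F + o) - 1*5²) = 8 + ((F + o) - 1*25) = 8 + ((F + o) - 25) = 8 + (-25 + F + o) = -17 + F + o)
y(-22, 40)*858 + L = (-17 - 22 + 40)*858 + 937 = 1*858 + 937 = 858 + 937 = 1795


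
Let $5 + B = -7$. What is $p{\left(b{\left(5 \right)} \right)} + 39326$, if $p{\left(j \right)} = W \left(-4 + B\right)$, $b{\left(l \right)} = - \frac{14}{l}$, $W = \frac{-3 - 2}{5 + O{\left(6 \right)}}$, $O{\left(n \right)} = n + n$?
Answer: $\frac{668622}{17} \approx 39331.0$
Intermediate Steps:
$B = -12$ ($B = -5 - 7 = -12$)
$O{\left(n \right)} = 2 n$
$W = - \frac{5}{17}$ ($W = \frac{-3 - 2}{5 + 2 \cdot 6} = - \frac{5}{5 + 12} = - \frac{5}{17} \approx -0.29412$)
$p{\left(j \right)} = \frac{80}{17}$ ($p{\left(j \right)} = - \frac{5 \left(-4 - 12\right)}{17} = \left(- \frac{5}{17}\right) \left(-16\right) = \frac{80}{17}$)
$p{\left(b{\left(5 \right)} \right)} + 39326 = \frac{80}{17} + 39326 = \frac{668622}{17}$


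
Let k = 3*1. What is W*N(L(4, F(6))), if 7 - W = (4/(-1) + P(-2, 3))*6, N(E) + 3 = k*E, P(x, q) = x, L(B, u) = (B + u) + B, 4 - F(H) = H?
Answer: 645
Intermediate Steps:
F(H) = 4 - H
L(B, u) = u + 2*B
k = 3
N(E) = -3 + 3*E
W = 43 (W = 7 - (4/(-1) - 2)*6 = 7 - (4*(-1) - 2)*6 = 7 - (-4 - 2)*6 = 7 - (-6)*6 = 7 - 1*(-36) = 7 + 36 = 43)
W*N(L(4, F(6))) = 43*(-3 + 3*((4 - 1*6) + 2*4)) = 43*(-3 + 3*((4 - 6) + 8)) = 43*(-3 + 3*(-2 + 8)) = 43*(-3 + 3*6) = 43*(-3 + 18) = 43*15 = 645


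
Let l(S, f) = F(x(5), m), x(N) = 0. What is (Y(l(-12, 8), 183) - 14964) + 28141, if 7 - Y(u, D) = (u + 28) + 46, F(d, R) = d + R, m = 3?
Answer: 13107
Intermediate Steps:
F(d, R) = R + d
l(S, f) = 3 (l(S, f) = 3 + 0 = 3)
Y(u, D) = -67 - u (Y(u, D) = 7 - ((u + 28) + 46) = 7 - ((28 + u) + 46) = 7 - (74 + u) = 7 + (-74 - u) = -67 - u)
(Y(l(-12, 8), 183) - 14964) + 28141 = ((-67 - 1*3) - 14964) + 28141 = ((-67 - 3) - 14964) + 28141 = (-70 - 14964) + 28141 = -15034 + 28141 = 13107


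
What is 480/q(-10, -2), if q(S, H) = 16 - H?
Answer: 80/3 ≈ 26.667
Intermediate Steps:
480/q(-10, -2) = 480/(16 - 1*(-2)) = 480/(16 + 2) = 480/18 = 480*(1/18) = 80/3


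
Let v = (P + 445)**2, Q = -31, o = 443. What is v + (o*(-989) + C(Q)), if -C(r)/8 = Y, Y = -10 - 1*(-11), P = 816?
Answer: 1151986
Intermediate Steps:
v = 1590121 (v = (816 + 445)**2 = 1261**2 = 1590121)
Y = 1 (Y = -10 + 11 = 1)
C(r) = -8 (C(r) = -8*1 = -8)
v + (o*(-989) + C(Q)) = 1590121 + (443*(-989) - 8) = 1590121 + (-438127 - 8) = 1590121 - 438135 = 1151986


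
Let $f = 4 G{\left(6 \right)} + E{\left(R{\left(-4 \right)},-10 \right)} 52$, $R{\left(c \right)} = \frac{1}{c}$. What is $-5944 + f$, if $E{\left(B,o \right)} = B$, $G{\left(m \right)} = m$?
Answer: $-5933$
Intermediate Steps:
$f = 11$ ($f = 4 \cdot 6 + \frac{1}{-4} \cdot 52 = 24 - 13 = 11$)
$-5944 + f = -5944 + 11 = -5933$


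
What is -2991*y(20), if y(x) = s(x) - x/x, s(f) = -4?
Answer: 14955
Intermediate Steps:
y(x) = -5 (y(x) = -4 - x/x = -4 - 1*1 = -4 - 1 = -5)
-2991*y(20) = -2991*(-5) = 14955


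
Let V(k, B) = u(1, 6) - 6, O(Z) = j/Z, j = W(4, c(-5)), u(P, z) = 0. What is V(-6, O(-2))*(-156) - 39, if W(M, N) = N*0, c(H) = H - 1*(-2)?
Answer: 897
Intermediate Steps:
c(H) = 2 + H (c(H) = H + 2 = 2 + H)
W(M, N) = 0
j = 0
O(Z) = 0 (O(Z) = 0/Z = 0)
V(k, B) = -6 (V(k, B) = 0 - 6 = -6)
V(-6, O(-2))*(-156) - 39 = -6*(-156) - 39 = 936 - 39 = 897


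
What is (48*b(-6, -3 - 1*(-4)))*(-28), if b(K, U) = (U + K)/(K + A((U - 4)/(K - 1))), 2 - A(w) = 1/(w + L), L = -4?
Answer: -56000/31 ≈ -1806.5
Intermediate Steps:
A(w) = 2 - 1/(-4 + w) (A(w) = 2 - 1/(w - 4) = 2 - 1/(-4 + w))
b(K, U) = (K + U)/(K + (-9 + 2*(-4 + U)/(-1 + K))/(-4 + (-4 + U)/(-1 + K))) (b(K, U) = (U + K)/(K + (-9 + 2*((U - 4)/(K - 1)))/(-4 + (U - 4)/(K - 1))) = (K + U)/(K + (-9 + 2*((-4 + U)/(-1 + K)))/(-4 + (-4 + U)/(-1 + K))) = (K + U)/(K + (-9 + 2*(-4 + U)/(-1 + K))/(-4 + (-4 + U)/(-1 + K))))
(48*b(-6, -3 - 1*(-4)))*(-28) = (48*((-6 + (-3 - 1*(-4)))*(-(-3 - 1*(-4)) + 4*(-6))/(-1 - 2*(-3 - 1*(-4)) + 9*(-6) - 6*(-(-3 - 1*(-4)) + 4*(-6)))))*(-28) = (48*((-6 + (-3 + 4))*(-(-3 + 4) - 24)/(-1 - 2*(-3 + 4) - 54 - 6*(-(-3 + 4) - 24))))*(-28) = (48*((-6 + 1)*(-1*1 - 24)/(-1 - 2*1 - 54 - 6*(-1*1 - 24))))*(-28) = (48*(-5*(-1 - 24)/(-1 - 2 - 54 - 6*(-1 - 24))))*(-28) = (48*(-5*(-25)/(-1 - 2 - 54 - 6*(-25))))*(-28) = (48*(-5*(-25)/(-1 - 2 - 54 + 150)))*(-28) = (48*(-5*(-25)/93))*(-28) = (48*((1/93)*(-5)*(-25)))*(-28) = (48*(125/93))*(-28) = (2000/31)*(-28) = -56000/31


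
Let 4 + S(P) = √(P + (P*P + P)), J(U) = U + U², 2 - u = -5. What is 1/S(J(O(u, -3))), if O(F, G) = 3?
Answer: 1/38 + √42/76 ≈ 0.11159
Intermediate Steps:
u = 7 (u = 2 - 1*(-5) = 2 + 5 = 7)
S(P) = -4 + √(P² + 2*P) (S(P) = -4 + √(P + (P*P + P)) = -4 + √(P + (P² + P)) = -4 + √(P + (P + P²)) = -4 + √(P² + 2*P))
1/S(J(O(u, -3))) = 1/(-4 + √((3*(1 + 3))*(2 + 3*(1 + 3)))) = 1/(-4 + √((3*4)*(2 + 3*4))) = 1/(-4 + √(12*(2 + 12))) = 1/(-4 + √(12*14)) = 1/(-4 + √168) = 1/(-4 + 2*√42)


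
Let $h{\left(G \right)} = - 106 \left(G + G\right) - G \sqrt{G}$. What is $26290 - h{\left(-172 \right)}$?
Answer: $-10174 - 344 i \sqrt{43} \approx -10174.0 - 2255.8 i$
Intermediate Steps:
$h{\left(G \right)} = - G^{\frac{3}{2}} - 212 G$ ($h{\left(G \right)} = - 106 \cdot 2 G - G^{\frac{3}{2}} = - 212 G - G^{\frac{3}{2}} = - G^{\frac{3}{2}} - 212 G$)
$26290 - h{\left(-172 \right)} = 26290 - \left(- \left(-172\right)^{\frac{3}{2}} - -36464\right) = 26290 - \left(- \left(-344\right) i \sqrt{43} + 36464\right) = 26290 - \left(344 i \sqrt{43} + 36464\right) = 26290 - \left(36464 + 344 i \sqrt{43}\right) = -10174 - 344 i \sqrt{43}$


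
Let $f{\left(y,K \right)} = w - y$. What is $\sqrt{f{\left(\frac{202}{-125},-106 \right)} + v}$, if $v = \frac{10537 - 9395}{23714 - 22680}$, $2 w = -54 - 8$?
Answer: $\frac{13 i \sqrt{27954190}}{12925} \approx 5.3179 i$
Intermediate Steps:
$w = -31$ ($w = \frac{-54 - 8}{2} = \frac{1}{2} \left(-62\right) = -31$)
$v = \frac{571}{517}$ ($v = \frac{1142}{1034} = 1142 \cdot \frac{1}{1034} = \frac{571}{517} \approx 1.1044$)
$f{\left(y,K \right)} = -31 - y$
$\sqrt{f{\left(\frac{202}{-125},-106 \right)} + v} = \sqrt{\left(-31 - \frac{202}{-125}\right) + \frac{571}{517}} = \sqrt{\left(-31 - 202 \left(- \frac{1}{125}\right)\right) + \frac{571}{517}} = \sqrt{\left(-31 - - \frac{202}{125}\right) + \frac{571}{517}} = \sqrt{\left(-31 + \frac{202}{125}\right) + \frac{571}{517}} = \sqrt{- \frac{3673}{125} + \frac{571}{517}} = \sqrt{- \frac{1827566}{64625}} = \frac{13 i \sqrt{27954190}}{12925}$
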